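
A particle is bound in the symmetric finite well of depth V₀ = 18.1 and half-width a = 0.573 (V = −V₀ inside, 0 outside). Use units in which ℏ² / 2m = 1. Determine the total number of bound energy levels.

N = 2

Define the well-strength parameter z₀ = (a/ℏ)√(2mV₀) = 0.573 × √(2·0.5·18.1) = 2.438.
A new bound state (alternating even/odd) appears each time z₀ passes a multiple of π/2, so N = ⌊2z₀/π⌋ + 1 = ⌊1.552⌋ + 1 = 2.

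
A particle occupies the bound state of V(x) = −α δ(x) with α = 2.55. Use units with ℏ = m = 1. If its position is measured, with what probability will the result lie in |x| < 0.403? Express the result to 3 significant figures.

P = 0.872

The normalised bound state is ψ = √κ e^{−κ|x|} with κ = mα/ℏ² = 2.550.
P(|x| < d) = ∫_{−d}^{d} κ e^{−2κ|x|} dx = 1 − e^{−2κd} = 1 − e^{−2.055} = 0.8719.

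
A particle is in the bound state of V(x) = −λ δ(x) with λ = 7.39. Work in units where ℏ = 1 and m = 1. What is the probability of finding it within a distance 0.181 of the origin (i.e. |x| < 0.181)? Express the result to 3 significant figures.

The normalised bound state is ψ = √κ e^{−κ|x|} with κ = mλ/ℏ² = 7.390.
P(|x| < d) = ∫_{−d}^{d} κ e^{−2κ|x|} dx = 1 − e^{−2κd} = 1 − e^{−2.675} = 0.9311.

P = 0.931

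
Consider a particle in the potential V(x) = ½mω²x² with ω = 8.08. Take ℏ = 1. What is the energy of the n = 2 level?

E = 20.2

Using E_n = (n + ½)ℏω: E_2 = 2.5 × 8.08 = 20.20.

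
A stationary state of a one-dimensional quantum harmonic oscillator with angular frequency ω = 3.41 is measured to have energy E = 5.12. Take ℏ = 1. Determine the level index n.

Invert E_n = (n + ½)ℏω: n = E/ℏω − ½ = 1.001, so n = 1.

n = 1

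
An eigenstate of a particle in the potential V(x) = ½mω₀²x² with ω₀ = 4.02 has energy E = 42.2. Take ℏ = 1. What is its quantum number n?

Invert E_n = (n + ½)ℏω₀: n = E/ℏω₀ − ½ = 9.998, so n = 10.

n = 10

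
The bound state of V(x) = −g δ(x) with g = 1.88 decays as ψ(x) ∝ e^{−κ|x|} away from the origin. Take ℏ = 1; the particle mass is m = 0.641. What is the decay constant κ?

κ = 1.21

Integrate −(ℏ²/2m)ψ'' − gδ(x)ψ = Eψ from −ε to +ε: the ψ'' term gives ψ'(0⁺) − ψ'(0⁻) and the δ term gives −(2mg/ℏ²)ψ(0).
With ψ ∝ e^{−κ|x|} this yields −2κ = −2mg/ℏ², so κ = mg/ℏ² = 1.205.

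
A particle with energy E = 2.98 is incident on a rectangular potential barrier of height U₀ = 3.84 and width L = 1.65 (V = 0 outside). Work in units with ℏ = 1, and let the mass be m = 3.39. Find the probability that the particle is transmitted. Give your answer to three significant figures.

T = 0.000962

E < U₀: inside the barrier ψ ∝ e^{±κx} with κ = √(2m(U₀ − E))/ℏ = 2.415.
κL = 3.984, sinh(κL) = 26.86.
The exact tunnelling result is T⁻¹ = 1 + U₀² sinh²(κL) / [4E(U₀ − E)] = 1039, so T = 0.000962.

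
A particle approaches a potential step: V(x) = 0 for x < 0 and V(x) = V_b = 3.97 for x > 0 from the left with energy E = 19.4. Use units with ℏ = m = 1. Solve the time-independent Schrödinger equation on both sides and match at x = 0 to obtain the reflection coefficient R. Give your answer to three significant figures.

R = 0.00327

The wavenumbers are k₁ = √(2mE)/ℏ = 6.229 on the left and k₂ = √(2m(E − V_b))/ℏ = 5.555 on the right.
Continuity of ψ and ψ′ at the step yields the reflection amplitude r = (k₁ − k₂)/(k₁ + k₂) = 0.05718; thus R = |r|² = 0.003269, T = 0.9967.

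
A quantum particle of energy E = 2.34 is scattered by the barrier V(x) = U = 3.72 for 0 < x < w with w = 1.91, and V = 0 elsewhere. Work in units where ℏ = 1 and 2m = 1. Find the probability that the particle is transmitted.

T = 0.0412

E < U: inside the barrier ψ ∝ e^{±κx} with κ = √(2m(U − E))/ℏ = 1.175.
κw = 2.244, sinh(κw) = 4.661.
Matching ψ, ψ′ at both faces gives T = [1 + U² sinh²(κw) / (4E(U − E))]⁻¹ = 1/24.28 = 0.0412.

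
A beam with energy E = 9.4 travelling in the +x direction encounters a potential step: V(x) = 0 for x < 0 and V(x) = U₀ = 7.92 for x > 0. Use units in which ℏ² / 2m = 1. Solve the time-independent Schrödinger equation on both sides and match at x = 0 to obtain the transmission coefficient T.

The wavenumbers are k₁ = √(2mE)/ℏ = 3.066 on the left and k₂ = √(2m(E − U₀))/ℏ = 1.217 on the right.
Continuity of ψ and ψ′ at the step yields the reflection amplitude r = (k₁ − k₂)/(k₁ + k₂) = 0.4318; thus R = |r|² = 0.1865, T = 0.8135.

T = 0.814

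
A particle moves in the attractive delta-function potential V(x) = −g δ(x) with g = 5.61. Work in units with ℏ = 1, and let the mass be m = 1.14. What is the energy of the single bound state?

For x ≠ 0 the bound state is ψ ∝ e^{−κ|x|}; integrating the TISE across the delta gives the cusp condition 2κ = 2mg/ℏ², so κ = 6.395.
Then E = −ℏ²κ²/(2m) = −mg²/(2ℏ²) = -17.94.

E = -17.9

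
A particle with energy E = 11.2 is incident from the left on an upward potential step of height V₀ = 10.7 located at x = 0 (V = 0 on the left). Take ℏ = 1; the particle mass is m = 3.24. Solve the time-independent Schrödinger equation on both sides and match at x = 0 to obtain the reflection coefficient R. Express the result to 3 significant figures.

R = 0.424

On each side the TISE gives plane waves with k = √(2m(E − V))/ℏ: k₁ = √(2·3.24·11.2) = 8.519, k₂ = √(2·3.24·0.5) = 1.800.
Continuity of ψ and ψ′ at the step yields the reflection amplitude r = (k₁ − k₂)/(k₁ + k₂) = 0.6511; thus R = |r|² = 0.4240, T = 0.5760.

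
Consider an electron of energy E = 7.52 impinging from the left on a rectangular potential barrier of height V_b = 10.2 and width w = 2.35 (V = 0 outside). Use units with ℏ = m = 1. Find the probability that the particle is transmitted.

E < V_b: inside the barrier ψ ∝ e^{±κx} with κ = √(2m(V_b − E))/ℏ = 2.315.
κw = 5.441, sinh(κw) = 115.3.
The exact tunnelling result is T⁻¹ = 1 + V_b² sinh²(κw) / [4E(V_b − E)] = 17160, so T = 0.0000583.

T = 0.0000583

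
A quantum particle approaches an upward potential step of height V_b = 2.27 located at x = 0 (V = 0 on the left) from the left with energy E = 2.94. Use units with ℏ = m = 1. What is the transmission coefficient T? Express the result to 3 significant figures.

T = 0.875

On each side the TISE gives plane waves with k = √(2m(E − V))/ℏ: k₁ = √(2·1·2.94) = 2.425, k₂ = √(2·1·0.67) = 1.158.
Continuity of ψ and ψ′ at the step yields the reflection amplitude r = (k₁ − k₂)/(k₁ + k₂) = 0.3537; thus R = |r|² = 0.1251, T = 0.8749.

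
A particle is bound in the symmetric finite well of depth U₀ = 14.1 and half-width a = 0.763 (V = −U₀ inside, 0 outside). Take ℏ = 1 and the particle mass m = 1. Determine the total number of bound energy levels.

Define the well-strength parameter z₀ = (a/ℏ)√(2mU₀) = 0.763 × √(2·1·14.1) = 4.052.
The even/odd transcendental equations gain one root per π/2 in z₀, giving N = 1 + ⌊2z₀/π⌋ = 1 + ⌊2.579⌋ = 3.

N = 3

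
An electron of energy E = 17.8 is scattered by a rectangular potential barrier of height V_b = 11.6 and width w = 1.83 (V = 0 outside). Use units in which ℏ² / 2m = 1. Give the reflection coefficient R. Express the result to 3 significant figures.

Above the barrier the interior wavenumber is k₂ = √(2m(E − V_b))/ℏ = 2.490, giving phase k₂w = 4.557.
T = [1 + V_b² sin²(k₂w) / (4E(E − V_b))]⁻¹ = 1/1.297 = 0.771.
R = 1 − T = 0.229.

R = 0.229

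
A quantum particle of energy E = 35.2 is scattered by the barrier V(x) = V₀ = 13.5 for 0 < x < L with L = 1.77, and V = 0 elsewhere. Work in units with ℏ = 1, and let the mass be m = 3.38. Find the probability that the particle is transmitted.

Above the barrier the interior wavenumber is k₂ = √(2m(E − V₀))/ℏ = 12.11, giving phase k₂L = 21.44.
Matching at both interfaces gives T⁻¹ = 1 + V₀² sin²(k₂L) / [4E(E − V₀)] = 1.016, hence T = 0.984.

T = 0.984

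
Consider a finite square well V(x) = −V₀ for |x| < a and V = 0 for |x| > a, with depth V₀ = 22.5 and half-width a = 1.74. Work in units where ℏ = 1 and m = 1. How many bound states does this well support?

The dimensionless depth is z₀ = a√(2mV₀)/ℏ = 1.74 × √(45.00) = 11.67.
The even/odd transcendental equations gain one root per π/2 in z₀, giving N = 1 + ⌊2z₀/π⌋ = 1 + ⌊7.431⌋ = 8.

N = 8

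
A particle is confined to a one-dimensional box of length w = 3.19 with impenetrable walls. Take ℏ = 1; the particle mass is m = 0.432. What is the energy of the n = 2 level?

E = 4.49

Requiring ψ(0) = ψ(w) = 0 quantises k = nπ/w, hence E_n = ℏ²k²/2m = n²π²ℏ²/(2mw²).
E_2 = 2² × π² / (2 × 0.432 × 3.19²) = 4.490.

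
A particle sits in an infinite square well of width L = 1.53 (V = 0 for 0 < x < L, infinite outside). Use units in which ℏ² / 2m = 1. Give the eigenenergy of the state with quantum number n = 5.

The infinite-well eigenfunctions ψ_n = √(2/L) sin(nπx/L) vanish at both walls, giving E_n = n²π²ℏ²/(2mL²).
E_5 = 5² × π² / (2 × 0.5 × 1.53²) = 105.4.

E = 105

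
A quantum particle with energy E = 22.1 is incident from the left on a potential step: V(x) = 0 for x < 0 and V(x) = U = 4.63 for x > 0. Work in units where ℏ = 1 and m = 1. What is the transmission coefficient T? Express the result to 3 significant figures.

On each side the TISE gives plane waves with k = √(2m(E − V))/ℏ: k₁ = √(2·1·22.1) = 6.648, k₂ = √(2·1·17.47) = 5.911.
Continuity of ψ and ψ′ at the step yields the reflection amplitude r = (k₁ − k₂)/(k₁ + k₂) = 0.05871; thus R = |r|² = 0.003446, T = 0.9966.

T = 0.997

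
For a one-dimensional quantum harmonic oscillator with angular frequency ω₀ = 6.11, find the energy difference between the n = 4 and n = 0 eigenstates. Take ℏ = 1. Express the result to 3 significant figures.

ΔE = 24.4

E_n = ℏω₀(n + ½), so ΔE = (4 − 0) ℏω₀ = 4 × 6.11 = 24.44.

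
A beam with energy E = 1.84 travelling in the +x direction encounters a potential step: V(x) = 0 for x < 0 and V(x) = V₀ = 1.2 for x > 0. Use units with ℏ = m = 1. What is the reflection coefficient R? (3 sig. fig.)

On each side the TISE gives plane waves with k = √(2m(E − V))/ℏ: k₁ = √(2·1·1.84) = 1.918, k₂ = √(2·1·0.64) = 1.131.
Matching ψ and ψ′ at x = 0 gives r = (k₁ − k₂)/(k₁ + k₂), so R = r² = 0.06659 and T = 1 − R = 0.9334.

R = 0.0666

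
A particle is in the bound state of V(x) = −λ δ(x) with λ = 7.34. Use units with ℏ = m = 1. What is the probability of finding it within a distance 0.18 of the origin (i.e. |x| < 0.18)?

P = 0.929

The normalised bound state is ψ = √κ e^{−κ|x|} with κ = mλ/ℏ² = 7.340.
P(|x| < d) = ∫_{−d}^{d} κ e^{−2κ|x|} dx = 1 − e^{−2κd} = 1 − e^{−2.642} = 0.9288.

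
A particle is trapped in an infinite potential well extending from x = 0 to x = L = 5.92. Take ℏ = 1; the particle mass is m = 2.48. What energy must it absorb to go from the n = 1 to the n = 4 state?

E_n = n²π²ℏ²/(2mL²), so ΔE = (4² − 1²) π²ℏ²/(2mL²).
ΔE = 15 × π² / (2 × 2.48 × 5.92²) = 0.8517.

ΔE = 0.852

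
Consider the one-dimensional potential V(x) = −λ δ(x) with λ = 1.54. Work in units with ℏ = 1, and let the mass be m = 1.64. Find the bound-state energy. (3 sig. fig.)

The bound state is ψ(x) = √κ e^{−κ|x|}. The derivative jump ψ'(0⁺) − ψ'(0⁻) = −(2mλ/ℏ²)ψ(0) fixes κ = mλ/ℏ² = 2.526.
Then E = −ℏ²κ²/(2m) = −mλ²/(2ℏ²) = -1.945.

E = -1.94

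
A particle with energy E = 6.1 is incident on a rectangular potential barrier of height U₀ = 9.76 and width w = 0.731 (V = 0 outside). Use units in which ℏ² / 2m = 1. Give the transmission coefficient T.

E < U₀: inside the barrier ψ ∝ e^{±κx} with κ = √(2m(U₀ − E))/ℏ = 1.913.
κw = 1.398, sinh(κw) = 1.901.
Matching ψ, ψ′ at both faces gives T = [1 + U₀² sinh²(κw) / (4E(U₀ − E))]⁻¹ = 1/4.855 = 0.206.

T = 0.206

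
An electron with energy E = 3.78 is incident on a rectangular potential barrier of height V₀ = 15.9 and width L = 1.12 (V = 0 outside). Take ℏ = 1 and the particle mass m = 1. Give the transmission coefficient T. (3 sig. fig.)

Since E < V₀ the interior solution is evanescent with decay constant κ = √(2m(V₀ − E))/ℏ = 4.923.
κL = 5.514, sinh(κL) = 124.1.
The exact tunnelling result is T⁻¹ = 1 + V₀² sinh²(κL) / [4E(V₀ − E)] = 21250, so T = 0.0000471.

T = 0.0000471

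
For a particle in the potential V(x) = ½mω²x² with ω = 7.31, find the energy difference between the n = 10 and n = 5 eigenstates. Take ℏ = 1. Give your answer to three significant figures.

E_n = ℏω(n + ½), so ΔE = (10 − 5) ℏω = 5 × 7.31 = 36.55.

ΔE = 36.6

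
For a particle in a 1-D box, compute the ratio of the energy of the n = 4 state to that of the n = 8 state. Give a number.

E_n = n²π²ℏ²/(2mL²) so the ratio is n₂²/n₁² = 16/64 = 0.25.

0.25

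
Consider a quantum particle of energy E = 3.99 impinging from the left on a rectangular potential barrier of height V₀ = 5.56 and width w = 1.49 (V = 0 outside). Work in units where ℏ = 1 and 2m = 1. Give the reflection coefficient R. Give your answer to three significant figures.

E < V₀: inside the barrier ψ ∝ e^{±κx} with κ = √(2m(V₀ − E))/ℏ = 1.253.
κw = 1.867, sinh(κw) = 3.157.
The exact tunnelling result is T⁻¹ = 1 + V₀² sinh²(κw) / [4E(V₀ − E)] = 13.30, so T = 0.0752.
R = 1 − T = 0.925.

R = 0.925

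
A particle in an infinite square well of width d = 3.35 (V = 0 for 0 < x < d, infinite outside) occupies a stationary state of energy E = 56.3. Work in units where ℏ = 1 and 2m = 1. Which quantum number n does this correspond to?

n = 8

From E_n = n²π²ℏ²/(2md²) invert to n = √(2md²E)/(πℏ).
n = (3.35/π) × √(2 × 0.5 × 56.3) = 8.001 → n = 8.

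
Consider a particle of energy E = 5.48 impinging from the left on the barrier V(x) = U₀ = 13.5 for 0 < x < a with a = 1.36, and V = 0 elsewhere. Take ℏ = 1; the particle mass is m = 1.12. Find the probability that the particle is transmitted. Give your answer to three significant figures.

E < U₀: inside the barrier ψ ∝ e^{±κx} with κ = √(2m(U₀ − E))/ℏ = 4.238.
κa = 5.764, sinh(κa) = 159.4.
Matching ψ, ψ′ at both faces gives T = [1 + U₀² sinh²(κa) / (4E(U₀ − E))]⁻¹ = 1/26330 = 0.0000380.

T = 0.0000380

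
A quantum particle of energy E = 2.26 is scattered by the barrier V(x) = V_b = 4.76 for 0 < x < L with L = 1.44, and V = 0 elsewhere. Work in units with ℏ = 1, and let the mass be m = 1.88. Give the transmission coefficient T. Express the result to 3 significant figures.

T = 0.000584

E < V_b: inside the barrier ψ ∝ e^{±κx} with κ = √(2m(V_b − E))/ℏ = 3.066.
κL = 4.415, sinh(κL) = 41.33.
The exact tunnelling result is T⁻¹ = 1 + V_b² sinh²(κL) / [4E(V_b − E)] = 1714, so T = 0.000584.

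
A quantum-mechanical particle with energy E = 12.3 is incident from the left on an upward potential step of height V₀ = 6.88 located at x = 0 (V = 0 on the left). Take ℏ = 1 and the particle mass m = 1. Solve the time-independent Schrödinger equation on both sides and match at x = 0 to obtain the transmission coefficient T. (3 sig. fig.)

The wavenumbers are k₁ = √(2mE)/ℏ = 4.960 on the left and k₂ = √(2m(E − V₀))/ℏ = 3.292 on the right.
Matching ψ and ψ′ at x = 0 gives r = (k₁ − k₂)/(k₁ + k₂), so R = r² = 0.04083 and T = 1 − R = 0.9592.

T = 0.959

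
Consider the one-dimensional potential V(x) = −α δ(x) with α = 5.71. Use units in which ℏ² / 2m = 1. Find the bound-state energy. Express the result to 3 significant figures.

E = -8.15

The bound state is ψ(x) = √κ e^{−κ|x|}. The derivative jump ψ'(0⁺) − ψ'(0⁻) = −(2mα/ℏ²)ψ(0) fixes κ = mα/ℏ² = 2.855.
Then E = −ℏ²κ²/(2m) = −mα²/(2ℏ²) = -8.151.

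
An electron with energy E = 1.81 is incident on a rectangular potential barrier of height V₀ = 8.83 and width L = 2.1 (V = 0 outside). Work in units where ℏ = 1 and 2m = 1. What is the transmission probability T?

E < V₀: inside the barrier ψ ∝ e^{±κx} with κ = √(2m(V₀ − E))/ℏ = 2.650.
κL = 5.564, sinh(κL) = 130.4.
The exact tunnelling result is T⁻¹ = 1 + V₀² sinh²(κL) / [4E(V₀ − E)] = 26100, so T = 0.0000383.

T = 0.0000383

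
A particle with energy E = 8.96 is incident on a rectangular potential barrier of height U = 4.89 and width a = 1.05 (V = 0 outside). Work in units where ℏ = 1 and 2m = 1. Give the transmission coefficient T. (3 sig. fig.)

E > U: inside the barrier k₂ = √(2m(E − U))/ℏ = 2.017, k₂a = 2.118.
Matching at both interfaces gives T⁻¹ = 1 + U² sin²(k₂a) / [4E(E − U)] = 1.120, hence T = 0.893.

T = 0.893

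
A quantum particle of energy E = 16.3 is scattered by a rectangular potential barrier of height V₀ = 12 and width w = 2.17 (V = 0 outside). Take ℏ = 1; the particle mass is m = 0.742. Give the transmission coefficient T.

T = 0.790

E > V₀: inside the barrier k₂ = √(2m(E − V₀))/ℏ = 2.526, k₂w = 5.482.
T = [1 + V₀² sin²(k₂w) / (4E(E − V₀))]⁻¹ = 1/1.265 = 0.790.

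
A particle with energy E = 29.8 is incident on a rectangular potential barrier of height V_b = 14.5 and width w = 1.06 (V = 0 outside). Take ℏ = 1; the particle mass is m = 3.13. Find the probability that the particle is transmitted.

T = 0.929

E > V_b: inside the barrier k₂ = √(2m(E − V_b))/ℏ = 9.787, k₂w = 10.37.
Matching at both interfaces gives T⁻¹ = 1 + V_b² sin²(k₂w) / [4E(E − V_b)] = 1.076, hence T = 0.929.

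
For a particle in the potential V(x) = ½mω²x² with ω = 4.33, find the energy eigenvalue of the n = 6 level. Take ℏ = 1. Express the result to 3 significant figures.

Using E_n = (n + ½)ℏω: E_6 = 6.5 × 4.33 = 28.15.

E = 28.1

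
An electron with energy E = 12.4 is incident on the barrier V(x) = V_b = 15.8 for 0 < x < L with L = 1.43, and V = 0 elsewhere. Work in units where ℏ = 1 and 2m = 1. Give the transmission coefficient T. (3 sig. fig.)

T = 0.0138

Since E < V_b the interior solution is evanescent with decay constant κ = √(2m(V_b − E))/ℏ = 1.844.
κL = 2.637, sinh(κL) = 6.948.
Matching ψ, ψ′ at both faces gives T = [1 + V_b² sinh²(κL) / (4E(V_b − E))]⁻¹ = 1/72.47 = 0.0138.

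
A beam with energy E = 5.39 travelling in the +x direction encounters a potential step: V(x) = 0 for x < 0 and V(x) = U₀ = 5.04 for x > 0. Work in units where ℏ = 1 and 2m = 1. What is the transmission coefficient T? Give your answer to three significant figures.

T = 0.647

On each side the TISE gives plane waves with k = √(2m(E − V))/ℏ: k₁ = √(2·½·5.39) = 2.322, k₂ = √(2·½·0.35) = 0.5916.
Continuity of ψ and ψ′ at the step yields the reflection amplitude r = (k₁ − k₂)/(k₁ + k₂) = 0.5938; thus R = |r|² = 0.3527, T = 0.6473.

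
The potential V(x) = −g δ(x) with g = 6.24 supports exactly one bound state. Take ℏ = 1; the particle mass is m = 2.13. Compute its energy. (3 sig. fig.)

E = -41.5

For x ≠ 0 the bound state is ψ ∝ e^{−κ|x|}; integrating the TISE across the delta gives the cusp condition 2κ = 2mg/ℏ², so κ = 13.29.
Then E = −ℏ²κ²/(2m) = −mg²/(2ℏ²) = -41.47.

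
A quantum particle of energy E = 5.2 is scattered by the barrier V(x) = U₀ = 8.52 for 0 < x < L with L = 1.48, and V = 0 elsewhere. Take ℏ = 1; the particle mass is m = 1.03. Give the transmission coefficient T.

E < U₀: inside the barrier ψ ∝ e^{±κx} with κ = √(2m(U₀ − E))/ℏ = 2.615.
κL = 3.870, sinh(κL) = 23.97.
Matching ψ, ψ′ at both faces gives T = [1 + U₀² sinh²(κL) / (4E(U₀ − E))]⁻¹ = 1/605.1 = 0.00165.

T = 0.00165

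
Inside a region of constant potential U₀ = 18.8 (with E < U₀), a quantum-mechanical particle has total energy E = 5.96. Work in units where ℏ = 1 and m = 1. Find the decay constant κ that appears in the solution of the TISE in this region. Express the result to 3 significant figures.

Since E < U₀ the TISE in this region is ψ'' = κ²ψ with κ = √(2m(U₀ − E))/ℏ.
κ = √(2 × 1 × 12.84) = 5.068.

κ = 5.07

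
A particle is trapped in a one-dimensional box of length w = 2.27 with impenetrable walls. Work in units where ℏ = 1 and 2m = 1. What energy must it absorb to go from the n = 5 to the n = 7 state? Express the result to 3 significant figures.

E_n = n²π²ℏ²/(2mw²), so ΔE = (7² − 5²) π²ℏ²/(2mw²).
ΔE = 24 × π² / (2 × 0.5 × 2.27²) = 45.97.

ΔE = 46.0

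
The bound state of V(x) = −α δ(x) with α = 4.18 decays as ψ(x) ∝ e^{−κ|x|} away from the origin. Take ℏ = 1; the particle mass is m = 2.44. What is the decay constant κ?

κ = 10.2

Integrating the TISE across x = 0 gives the cusp condition ψ'(0⁺) − ψ'(0⁻) = −(2mα/ℏ²)ψ(0).
With ψ ∝ e^{−κ|x|} this yields −2κ = −2mα/ℏ², so κ = mα/ℏ² = 10.20.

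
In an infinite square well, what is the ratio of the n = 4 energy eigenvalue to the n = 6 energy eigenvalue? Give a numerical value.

0.444444

Since E_n ∝ n², the ratio is (4/6)² = 0.444444.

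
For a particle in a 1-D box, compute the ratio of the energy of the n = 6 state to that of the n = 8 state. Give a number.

Since E_n ∝ n², the ratio is (6/8)² = 0.5625.

0.5625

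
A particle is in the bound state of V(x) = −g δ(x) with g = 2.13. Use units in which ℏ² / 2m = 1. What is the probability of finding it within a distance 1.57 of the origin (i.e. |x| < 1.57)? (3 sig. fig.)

P = 0.965

The normalised bound state is ψ = √κ e^{−κ|x|} with κ = mg/ℏ² = 1.065.
P(|x| < d) = ∫_{−d}^{d} κ e^{−2κ|x|} dx = 1 − e^{−2κd} = 1 − e^{−3.344} = 0.9647.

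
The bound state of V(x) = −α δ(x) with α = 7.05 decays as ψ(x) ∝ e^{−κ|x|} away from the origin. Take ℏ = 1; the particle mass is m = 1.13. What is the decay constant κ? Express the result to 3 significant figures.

Integrating the TISE across x = 0 gives the cusp condition ψ'(0⁺) − ψ'(0⁻) = −(2mα/ℏ²)ψ(0).
With ψ ∝ e^{−κ|x|} this yields −2κ = −2mα/ℏ², so κ = mα/ℏ² = 7.967.

κ = 7.97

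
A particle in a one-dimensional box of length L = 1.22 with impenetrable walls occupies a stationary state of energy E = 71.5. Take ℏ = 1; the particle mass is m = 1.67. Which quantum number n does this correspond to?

n = 6

For an infinite well E_n = n²π²ℏ²/(2mL²), so n = (L/πℏ)√(2mE).
n = (1.22/π) × √(2 × 1.67 × 71.5) = 6.001 → n = 6.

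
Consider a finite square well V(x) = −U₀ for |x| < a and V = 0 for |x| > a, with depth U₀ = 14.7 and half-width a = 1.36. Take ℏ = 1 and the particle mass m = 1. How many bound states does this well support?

N = 5

Define the well-strength parameter z₀ = (a/ℏ)√(2mU₀) = 1.36 × √(2·1·14.7) = 7.374.
The even/odd transcendental equations gain one root per π/2 in z₀, giving N = 1 + ⌊2z₀/π⌋ = 1 + ⌊4.695⌋ = 5.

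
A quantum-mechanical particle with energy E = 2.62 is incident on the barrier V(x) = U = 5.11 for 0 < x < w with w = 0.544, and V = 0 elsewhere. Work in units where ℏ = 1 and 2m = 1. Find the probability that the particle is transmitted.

T = 0.516

Since E < U the interior solution is evanescent with decay constant κ = √(2m(U − E))/ℏ = 1.578.
κw = 0.8584, sinh(κw) = 0.9678.
Matching ψ, ψ′ at both faces gives T = [1 + U² sinh²(κw) / (4E(U − E))]⁻¹ = 1/1.937 = 0.516.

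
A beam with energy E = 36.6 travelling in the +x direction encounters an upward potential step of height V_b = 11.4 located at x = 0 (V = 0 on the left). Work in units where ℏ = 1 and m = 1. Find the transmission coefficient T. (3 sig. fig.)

The wavenumbers are k₁ = √(2mE)/ℏ = 8.556 on the left and k₂ = √(2m(E − V_b))/ℏ = 7.099 on the right.
Continuity of ψ and ψ′ at the step yields the reflection amplitude r = (k₁ − k₂)/(k₁ + k₂) = 0.09303; thus R = |r|² = 0.008655, T = 0.9913.

T = 0.991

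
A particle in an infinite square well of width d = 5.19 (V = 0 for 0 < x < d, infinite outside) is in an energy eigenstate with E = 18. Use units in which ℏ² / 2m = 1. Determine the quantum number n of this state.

n = 7

For an infinite well E_n = n²π²ℏ²/(2md²), so n = (d/πℏ)√(2mE).
n = (5.19/π) × √(2 × 0.5 × 18) = 7.009 → n = 7.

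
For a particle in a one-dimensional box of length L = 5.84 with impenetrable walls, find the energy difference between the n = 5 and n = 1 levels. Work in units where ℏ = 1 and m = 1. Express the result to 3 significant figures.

ΔE = 3.47

E_n = n²π²ℏ²/(2mL²), so ΔE = (5² − 1²) π²ℏ²/(2mL²).
ΔE = 24 × π² / (2 × 1 × 5.84²) = 3.473.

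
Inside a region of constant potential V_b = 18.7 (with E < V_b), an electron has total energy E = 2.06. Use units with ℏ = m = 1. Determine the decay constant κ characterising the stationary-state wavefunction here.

κ = 5.77

Since E < V_b the TISE in this region is ψ'' = κ²ψ with κ = √(2m(V_b − E))/ℏ.
κ = √(2 × 1 × 16.64) = 5.769.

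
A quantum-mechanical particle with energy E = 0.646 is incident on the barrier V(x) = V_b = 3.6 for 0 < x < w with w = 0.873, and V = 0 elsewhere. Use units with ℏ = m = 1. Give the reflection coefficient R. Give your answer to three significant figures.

R = 0.966

Since E < V_b the interior solution is evanescent with decay constant κ = √(2m(V_b − E))/ℏ = 2.431.
κw = 2.122, sinh(κw) = 4.114.
The exact tunnelling result is T⁻¹ = 1 + V_b² sinh²(κw) / [4E(V_b − E)] = 29.73, so T = 0.0336.
R = 1 − T = 0.966.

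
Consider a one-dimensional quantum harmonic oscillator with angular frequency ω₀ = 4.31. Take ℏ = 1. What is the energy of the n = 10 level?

The oscillator eigenvalues are E_n = ℏω₀(n + ½), so E_10 = 4.31 × 10.5 = 45.26.

E = 45.3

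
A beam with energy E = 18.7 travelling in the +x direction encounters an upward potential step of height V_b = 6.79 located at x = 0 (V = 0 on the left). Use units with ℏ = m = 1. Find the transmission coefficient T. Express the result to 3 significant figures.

On each side the TISE gives plane waves with k = √(2m(E − V))/ℏ: k₁ = √(2·1·18.7) = 6.116, k₂ = √(2·1·11.91) = 4.881.
Matching ψ and ψ′ at x = 0 gives r = (k₁ − k₂)/(k₁ + k₂), so R = r² = 0.01261 and T = 1 − R = 0.9874.

T = 0.987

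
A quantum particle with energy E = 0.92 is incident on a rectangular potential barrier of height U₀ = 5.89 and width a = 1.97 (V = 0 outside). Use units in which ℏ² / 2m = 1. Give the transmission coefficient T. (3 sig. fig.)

T = 0.000323

Since E < U₀ the interior solution is evanescent with decay constant κ = √(2m(U₀ − E))/ℏ = 2.229.
κa = 4.392, sinh(κa) = 40.39.
Matching ψ, ψ′ at both faces gives T = [1 + U₀² sinh²(κa) / (4E(U₀ − E))]⁻¹ = 1/3095 = 0.000323.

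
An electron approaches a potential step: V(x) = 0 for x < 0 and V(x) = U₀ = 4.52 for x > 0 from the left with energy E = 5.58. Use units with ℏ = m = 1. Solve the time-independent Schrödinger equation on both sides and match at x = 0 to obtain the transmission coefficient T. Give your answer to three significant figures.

T = 0.846

On each side the TISE gives plane waves with k = √(2m(E − V))/ℏ: k₁ = √(2·1·5.58) = 3.341, k₂ = √(2·1·1.06) = 1.456.
Continuity of ψ and ψ′ at the step yields the reflection amplitude r = (k₁ − k₂)/(k₁ + k₂) = 0.3929; thus R = |r|² = 0.1544, T = 0.8456.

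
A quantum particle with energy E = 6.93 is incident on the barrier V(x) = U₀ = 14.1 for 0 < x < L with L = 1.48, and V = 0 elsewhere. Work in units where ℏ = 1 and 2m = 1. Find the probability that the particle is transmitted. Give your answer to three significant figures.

T = 0.00144

Since E < U₀ the interior solution is evanescent with decay constant κ = √(2m(U₀ − E))/ℏ = 2.678.
κL = 3.963, sinh(κL) = 26.30.
The exact tunnelling result is T⁻¹ = 1 + U₀² sinh²(κL) / [4E(U₀ − E)] = 692.7, so T = 0.00144.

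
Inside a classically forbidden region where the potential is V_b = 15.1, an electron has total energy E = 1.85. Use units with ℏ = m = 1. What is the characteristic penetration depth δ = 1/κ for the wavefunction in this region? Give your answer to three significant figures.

δ = 0.194

Since E < V_b the TISE in this region is ψ'' = κ²ψ with κ = √(2m(V_b − E))/ℏ.
κ = √(2 × 1 × 13.25) = 5.148. The penetration depth is δ = 1/κ = 0.194.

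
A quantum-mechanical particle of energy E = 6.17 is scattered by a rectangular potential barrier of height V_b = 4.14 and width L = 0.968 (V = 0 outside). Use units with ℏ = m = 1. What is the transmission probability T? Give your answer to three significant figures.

T = 0.772

Above the barrier the interior wavenumber is k₂ = √(2m(E − V_b))/ℏ = 2.015, giving phase k₂L = 1.950.
Matching at both interfaces gives T⁻¹ = 1 + V_b² sin²(k₂L) / [4E(E − V_b)] = 1.295, hence T = 0.772.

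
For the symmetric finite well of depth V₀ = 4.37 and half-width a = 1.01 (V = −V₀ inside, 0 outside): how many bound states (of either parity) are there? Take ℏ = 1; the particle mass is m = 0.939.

Define the well-strength parameter z₀ = (a/ℏ)√(2mV₀) = 1.01 × √(2·0.939·4.37) = 2.893.
The even/odd transcendental equations gain one root per π/2 in z₀, giving N = 1 + ⌊2z₀/π⌋ = 1 + ⌊1.842⌋ = 2.

N = 2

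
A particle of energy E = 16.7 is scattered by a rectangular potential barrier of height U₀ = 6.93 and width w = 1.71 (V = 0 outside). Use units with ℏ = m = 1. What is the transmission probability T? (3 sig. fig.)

T = 0.937

Above the barrier the interior wavenumber is k₂ = √(2m(E − U₀))/ℏ = 4.420, giving phase k₂w = 7.559.
T = [1 + U₀² sin²(k₂w) / (4E(E − U₀))]⁻¹ = 1/1.067 = 0.937.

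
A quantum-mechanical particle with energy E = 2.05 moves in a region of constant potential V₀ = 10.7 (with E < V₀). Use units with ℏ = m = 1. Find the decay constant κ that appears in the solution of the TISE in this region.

Since E < V₀ the TISE in this region is ψ'' = κ²ψ with κ = √(2m(V₀ − E))/ℏ.
κ = √(2 × 1 × 8.65) = 4.159.

κ = 4.16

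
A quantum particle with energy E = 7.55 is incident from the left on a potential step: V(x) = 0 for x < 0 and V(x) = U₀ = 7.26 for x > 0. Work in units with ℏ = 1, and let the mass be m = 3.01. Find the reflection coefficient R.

R = 0.452

The wavenumbers are k₁ = √(2mE)/ℏ = 6.742 on the left and k₂ = √(2m(E − U₀))/ℏ = 1.321 on the right.
Matching ψ and ψ′ at x = 0 gives r = (k₁ − k₂)/(k₁ + k₂), so R = r² = 0.4519 and T = 1 − R = 0.5481.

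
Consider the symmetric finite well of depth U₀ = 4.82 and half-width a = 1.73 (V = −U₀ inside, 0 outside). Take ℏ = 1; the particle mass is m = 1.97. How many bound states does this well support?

N = 5

The dimensionless depth is z₀ = a√(2mU₀)/ℏ = 1.73 × √(18.99) = 7.539.
The even/odd transcendental equations gain one root per π/2 in z₀, giving N = 1 + ⌊2z₀/π⌋ = 1 + ⌊4.800⌋ = 5.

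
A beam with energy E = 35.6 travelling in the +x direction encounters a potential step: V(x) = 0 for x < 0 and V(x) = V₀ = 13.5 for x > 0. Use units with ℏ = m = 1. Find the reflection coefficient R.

R = 0.0141

The wavenumbers are k₁ = √(2mE)/ℏ = 8.438 on the left and k₂ = √(2m(E − V₀))/ℏ = 6.648 on the right.
Matching ψ and ψ′ at x = 0 gives r = (k₁ − k₂)/(k₁ + k₂), so R = r² = 0.01407 and T = 1 − R = 0.9859.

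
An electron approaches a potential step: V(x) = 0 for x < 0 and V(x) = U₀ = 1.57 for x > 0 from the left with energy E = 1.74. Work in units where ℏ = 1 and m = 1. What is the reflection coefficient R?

The wavenumbers are k₁ = √(2mE)/ℏ = 1.865 on the left and k₂ = √(2m(E − U₀))/ℏ = 0.5831 on the right.
Continuity of ψ and ψ′ at the step yields the reflection amplitude r = (k₁ − k₂)/(k₁ + k₂) = 0.5237; thus R = |r|² = 0.2743, T = 0.7257.

R = 0.274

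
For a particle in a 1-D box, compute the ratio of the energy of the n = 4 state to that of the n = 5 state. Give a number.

Since E_n ∝ n², the ratio is (4/5)² = 0.64.

0.64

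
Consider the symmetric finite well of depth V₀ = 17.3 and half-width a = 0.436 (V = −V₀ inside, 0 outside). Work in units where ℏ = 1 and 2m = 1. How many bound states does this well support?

N = 2

The dimensionless depth is z₀ = a√(2mV₀)/ℏ = 0.436 × √(17.30) = 1.813.
The even/odd transcendental equations gain one root per π/2 in z₀, giving N = 1 + ⌊2z₀/π⌋ = 1 + ⌊1.154⌋ = 2.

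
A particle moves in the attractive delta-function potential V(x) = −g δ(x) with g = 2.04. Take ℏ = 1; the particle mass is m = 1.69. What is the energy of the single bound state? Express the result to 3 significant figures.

E = -3.52

The bound state is ψ(x) = √κ e^{−κ|x|}. The derivative jump ψ'(0⁺) − ψ'(0⁻) = −(2mg/ℏ²)ψ(0) fixes κ = mg/ℏ² = 3.448.
Then E = −ℏ²κ²/(2m) = −mg²/(2ℏ²) = -3.517.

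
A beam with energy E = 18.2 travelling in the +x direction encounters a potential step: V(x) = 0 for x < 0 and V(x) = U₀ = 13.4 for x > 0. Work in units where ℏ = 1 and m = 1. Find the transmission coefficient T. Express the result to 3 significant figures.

T = 0.897

The wavenumbers are k₁ = √(2mE)/ℏ = 6.033 on the left and k₂ = √(2m(E − U₀))/ℏ = 3.098 on the right.
Continuity of ψ and ψ′ at the step yields the reflection amplitude r = (k₁ − k₂)/(k₁ + k₂) = 0.3214; thus R = |r|² = 0.1033, T = 0.8967.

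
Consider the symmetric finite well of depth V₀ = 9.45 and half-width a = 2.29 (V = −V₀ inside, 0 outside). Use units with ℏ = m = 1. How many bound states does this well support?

N = 7

Define the well-strength parameter z₀ = (a/ℏ)√(2mV₀) = 2.29 × √(2·1·9.45) = 9.956.
A new bound state (alternating even/odd) appears each time z₀ passes a multiple of π/2, so N = ⌊2z₀/π⌋ + 1 = ⌊6.338⌋ + 1 = 7.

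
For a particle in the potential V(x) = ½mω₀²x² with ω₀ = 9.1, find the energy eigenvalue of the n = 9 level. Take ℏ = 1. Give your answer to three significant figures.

The oscillator eigenvalues are E_n = ℏω₀(n + ½), so E_9 = 9.1 × 9.5 = 86.45.

E = 86.5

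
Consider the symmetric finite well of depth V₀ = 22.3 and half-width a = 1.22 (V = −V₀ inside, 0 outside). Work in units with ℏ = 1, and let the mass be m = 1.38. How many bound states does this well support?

N = 7

Define the well-strength parameter z₀ = (a/ℏ)√(2mV₀) = 1.22 × √(2·1.38·22.3) = 9.571.
The even/odd transcendental equations gain one root per π/2 in z₀, giving N = 1 + ⌊2z₀/π⌋ = 1 + ⌊6.093⌋ = 7.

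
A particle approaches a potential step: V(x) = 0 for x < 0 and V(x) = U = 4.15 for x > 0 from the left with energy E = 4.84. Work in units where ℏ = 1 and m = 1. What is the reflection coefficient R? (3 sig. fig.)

R = 0.204

On each side the TISE gives plane waves with k = √(2m(E − V))/ℏ: k₁ = √(2·1·4.84) = 3.111, k₂ = √(2·1·0.69) = 1.175.
Matching ψ and ψ′ at x = 0 gives r = (k₁ − k₂)/(k₁ + k₂), so R = r² = 0.2041 and T = 1 − R = 0.7959.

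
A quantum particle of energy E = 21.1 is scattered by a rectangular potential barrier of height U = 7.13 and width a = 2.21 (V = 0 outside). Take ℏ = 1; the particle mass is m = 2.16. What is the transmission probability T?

Above the barrier the interior wavenumber is k₂ = √(2m(E − U))/ℏ = 7.769, giving phase k₂a = 17.17.
T = [1 + U² sin²(k₂a) / (4E(E − U))]⁻¹ = 1/1.043 = 0.959.

T = 0.959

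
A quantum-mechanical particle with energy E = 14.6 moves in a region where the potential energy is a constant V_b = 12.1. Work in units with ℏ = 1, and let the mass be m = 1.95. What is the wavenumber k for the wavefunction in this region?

k = 3.12

With E > V_b the solution is oscillatory, ψ ∝ e^{±ikx} with k = √(2m(E − V_b))/ℏ.
k = √(2 × 1.95 × 2.5) = 3.122.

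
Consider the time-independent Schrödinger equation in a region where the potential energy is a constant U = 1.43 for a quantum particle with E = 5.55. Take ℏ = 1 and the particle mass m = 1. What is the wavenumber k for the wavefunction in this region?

With E > U the solution is oscillatory, ψ ∝ e^{±ikx} with k = √(2m(E − U))/ℏ.
k = √(2 × 1 × 4.12) = 2.871.

k = 2.87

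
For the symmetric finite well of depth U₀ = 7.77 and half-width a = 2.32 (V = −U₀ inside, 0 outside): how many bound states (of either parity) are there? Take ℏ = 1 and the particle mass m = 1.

The dimensionless depth is z₀ = a√(2mU₀)/ℏ = 2.32 × √(15.54) = 9.146.
The even/odd transcendental equations gain one root per π/2 in z₀, giving N = 1 + ⌊2z₀/π⌋ = 1 + ⌊5.822⌋ = 6.

N = 6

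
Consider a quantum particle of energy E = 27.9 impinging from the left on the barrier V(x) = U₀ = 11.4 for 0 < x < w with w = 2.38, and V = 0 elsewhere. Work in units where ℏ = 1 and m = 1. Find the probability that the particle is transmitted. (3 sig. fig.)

T = 0.947

E > U₀: inside the barrier k₂ = √(2m(E − U₀))/ℏ = 5.745, k₂w = 13.67.
T = [1 + U₀² sin²(k₂w) / (4E(E − U₀))]⁻¹ = 1/1.056 = 0.947.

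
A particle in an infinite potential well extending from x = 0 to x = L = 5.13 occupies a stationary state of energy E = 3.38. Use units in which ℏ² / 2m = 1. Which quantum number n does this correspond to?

n = 3

From E_n = n²π²ℏ²/(2mL²) invert to n = √(2mL²E)/(πℏ).
n = (5.13/π) × √(2 × 0.5 × 3.38) = 3.002 → n = 3.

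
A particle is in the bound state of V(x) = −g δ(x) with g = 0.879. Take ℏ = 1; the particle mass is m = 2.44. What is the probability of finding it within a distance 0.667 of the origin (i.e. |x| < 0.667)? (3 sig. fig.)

P = 0.943

The normalised bound state is ψ = √κ e^{−κ|x|} with κ = mg/ℏ² = 2.145.
P(|x| < d) = ∫_{−d}^{d} κ e^{−2κ|x|} dx = 1 − e^{−2κd} = 1 − e^{−2.861} = 0.9428.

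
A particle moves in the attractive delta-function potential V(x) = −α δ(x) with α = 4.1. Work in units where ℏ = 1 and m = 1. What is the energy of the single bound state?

E = -8.41

For x ≠ 0 the bound state is ψ ∝ e^{−κ|x|}; integrating the TISE across the delta gives the cusp condition 2κ = 2mα/ℏ², so κ = 4.100.
Then E = −ℏ²κ²/(2m) = −mα²/(2ℏ²) = -8.405.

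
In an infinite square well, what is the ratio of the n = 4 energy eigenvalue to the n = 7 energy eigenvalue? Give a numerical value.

0.326531

Since E_n ∝ n², the ratio is (4/7)² = 0.326531.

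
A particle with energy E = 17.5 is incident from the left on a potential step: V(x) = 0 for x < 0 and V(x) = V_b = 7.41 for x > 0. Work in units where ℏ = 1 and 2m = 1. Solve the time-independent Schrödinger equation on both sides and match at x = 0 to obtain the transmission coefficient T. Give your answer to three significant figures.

T = 0.981

The wavenumbers are k₁ = √(2mE)/ℏ = 4.183 on the left and k₂ = √(2m(E − V_b))/ℏ = 3.176 on the right.
Matching ψ and ψ′ at x = 0 gives r = (k₁ − k₂)/(k₁ + k₂), so R = r² = 0.01871 and T = 1 − R = 0.9813.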